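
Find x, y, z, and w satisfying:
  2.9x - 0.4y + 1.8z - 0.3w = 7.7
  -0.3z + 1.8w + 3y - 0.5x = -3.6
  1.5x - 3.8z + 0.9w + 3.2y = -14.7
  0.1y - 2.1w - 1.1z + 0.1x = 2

Row-reduce the augmented matrix:
R1 ← R1 / (29/10).
R2 ← R2 + 1/2·R1.
R3 ← R3 − 3/2·R1.
R4 ← R4 − 1/10·R1.
R2 ← R2 / (85/29).
R1 ← R1 + 4/29·R2.
R3 ← R3 − 494/145·R2.
R4 ← R4 − 33/290·R2.
R3 ← R3 / (-10079/2125).
R1 ← R1 − 264/425·R3.
R2 ← R2 − 3/850·R3.
R4 ← R4 + 9881/8500·R3.
R4 ← R4 / (-386649/201580).
R1 ← R1 + 1503/10079·R4.
R2 ← R2 − 12009/20158·R4.
R3 ← R3 − 2076/10079·R4.
Reading off the reduced rows gives x = 0, y = 1, z = 4, w = -3.

x = 0, y = 1, z = 4, w = -3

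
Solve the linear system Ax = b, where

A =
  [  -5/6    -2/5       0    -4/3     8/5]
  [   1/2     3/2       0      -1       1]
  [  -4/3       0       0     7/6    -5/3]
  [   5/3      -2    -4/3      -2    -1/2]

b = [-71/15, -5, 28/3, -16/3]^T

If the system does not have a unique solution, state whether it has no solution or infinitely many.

infinitely many solutions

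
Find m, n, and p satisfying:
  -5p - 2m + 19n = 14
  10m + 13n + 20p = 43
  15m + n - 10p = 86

Row-reduce the augmented matrix:
R1 ← R1 / (-2).
R2 ← R2 − 10·R1.
R3 ← R3 − 15·R1.
R2 ← R2 / (108).
R1 ← R1 + 19/2·R2.
R3 ← R3 − 287/2·R2.
R3 ← R3 / (-8825/216).
R1 ← R1 − 445/216·R3.
R2 ← R2 + 5/108·R3.
Reading off the reduced rows gives m = 5, n = 1, p = -1.

m = 5, n = 1, p = -1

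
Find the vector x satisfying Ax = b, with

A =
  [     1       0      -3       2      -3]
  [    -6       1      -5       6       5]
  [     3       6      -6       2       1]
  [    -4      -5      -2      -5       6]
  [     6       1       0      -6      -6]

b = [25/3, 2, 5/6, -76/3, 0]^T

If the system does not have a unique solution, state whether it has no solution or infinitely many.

x_1 = -1, x_2 = 1, x_3 = 1/2, x_4 = 5/3, x_5 = -5/2

Row-reduce the augmented matrix:
R2 ← R2 + 6·R1.
R3 ← R3 − 3·R1.
R4 ← R4 + 4·R1.
R5 ← R5 − 6·R1.
R3 ← R3 − 6·R2.
R4 ← R4 + 5·R2.
R5 ← R5 − 1·R2.
R3 ← R3 / (141).
R1 ← R1 + 3·R3.
R2 ← R2 + 23·R3.
R4 ← R4 + 129·R3.
R5 ← R5 − 41·R3.
R4 ← R4 / (-445/47).
R1 ← R1 + 18/47·R4.
R2 ← R2 + 38/141·R4.
R3 ← R3 + 112/141·R4.
R5 ← R5 + 484/141·R4.
R5 ← R5 / (-5389/1335).
R1 ← R1 + 673/445·R5.
R2 ← R2 − 1447/1335·R5.
R3 ← R3 + 232/1335·R5.
R4 ← R4 + 447/445·R5.
Reading off the reduced rows gives x_1 = -1, x_2 = 1, x_3 = 1/2, x_4 = 5/3, x_5 = -5/2.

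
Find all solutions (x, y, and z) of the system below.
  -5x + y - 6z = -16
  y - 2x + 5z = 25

Row-reduce:
R1 ← R1 / (-5).
R2 ← R2 + 2·R1.
R2 ← R2 / (3/5).
R1 ← R1 + 1/5·R2.
Rank is 2 with 3 unknowns, leaving z free.

infinitely many solutions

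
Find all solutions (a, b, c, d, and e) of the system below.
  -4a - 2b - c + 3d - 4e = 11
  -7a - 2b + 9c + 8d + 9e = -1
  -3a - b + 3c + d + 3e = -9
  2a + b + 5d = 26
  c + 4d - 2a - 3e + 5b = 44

infinitely many solutions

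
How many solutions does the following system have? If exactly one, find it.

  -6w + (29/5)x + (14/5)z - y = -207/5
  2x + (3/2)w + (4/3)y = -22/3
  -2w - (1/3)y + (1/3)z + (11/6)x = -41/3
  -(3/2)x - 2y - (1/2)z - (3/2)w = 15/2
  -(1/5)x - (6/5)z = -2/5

no solution

Row-reduce:
R1 ← R1 / (29/5).
R2 ← R2 − 2·R1.
R3 ← R3 − 11/6·R1.
R4 ← R4 + 3/2·R1.
R5 ← R5 + 1/5·R1.
R2 ← R2 / (146/87).
R1 ← R1 + 5/29·R2.
R3 ← R3 + 1/58·R2.
R4 ← R4 + 131/58·R2.
R5 ← R5 + 1/29·R2.
R3 ← R3 / (-41/73).
R1 ← R1 − 28/73·R3.
R2 ← R2 + 42/73·R3.
R4 ← R4 + 157/146·R3.
R5 ← R5 + 82/73·R3.
R4 ← R4 / (1233/656).
R1 ← R1 + 117/164·R4.
R2 ← R2 − 90/41·R4.
R3 ← R3 − 39/328·R4.
Row 5 reduces to 0 = -2/3, a contradiction. The system is inconsistent.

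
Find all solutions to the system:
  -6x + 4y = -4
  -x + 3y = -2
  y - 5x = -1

no solution

Row-reduce:
R1 ← R1 / (-6).
R2 ← R2 + 1·R1.
R3 ← R3 + 5·R1.
R2 ← R2 / (7/3).
R1 ← R1 + 2/3·R2.
R3 ← R3 + 7/3·R2.
Row 3 reduces to 0 = 1, a contradiction. The system is inconsistent.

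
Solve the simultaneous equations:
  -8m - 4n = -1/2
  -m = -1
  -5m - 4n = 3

Row-reduce:
R1 ← R1 / (-8).
R2 ← R2 + 1·R1.
R3 ← R3 + 5·R1.
R2 ← R2 / (1/2).
R1 ← R1 − 1/2·R2.
R3 ← R3 + 3/2·R2.
Row 3 reduces to 0 = 1/2, a contradiction. The system is inconsistent.

no solution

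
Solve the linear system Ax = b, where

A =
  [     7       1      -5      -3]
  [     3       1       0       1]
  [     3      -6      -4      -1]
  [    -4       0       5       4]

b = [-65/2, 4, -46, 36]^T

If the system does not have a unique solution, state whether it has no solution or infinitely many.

Row-reduce:
R1 ← R1 / (7).
R2 ← R2 − 3·R1.
R3 ← R3 − 3·R1.
R4 ← R4 + 4·R1.
R2 ← R2 / (4/7).
R1 ← R1 − 1/7·R2.
R3 ← R3 + 45/7·R2.
R4 ← R4 − 4/7·R2.
R3 ← R3 / (89/4).
R1 ← R1 + 5/4·R3.
R2 ← R2 − 15/4·R3.
Row 4 reduces to 0 = -1/2, a contradiction. The system is inconsistent.

no solution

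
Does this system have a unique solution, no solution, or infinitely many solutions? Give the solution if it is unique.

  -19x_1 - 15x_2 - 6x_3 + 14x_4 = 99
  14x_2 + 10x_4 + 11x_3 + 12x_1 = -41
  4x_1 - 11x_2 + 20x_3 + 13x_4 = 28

Row-reduce:
R1 ← R1 / (-19).
R2 ← R2 − 12·R1.
R3 ← R3 − 4·R1.
R2 ← R2 / (86/19).
R1 ← R1 − 15/19·R2.
R3 ← R3 + 269/19·R2.
R3 ← R3 / (3551/86).
R1 ← R1 + 81/86·R3.
R2 ← R2 − 137/86·R3.
Rank is 3 with 4 unknowns, leaving x_4 free.

infinitely many solutions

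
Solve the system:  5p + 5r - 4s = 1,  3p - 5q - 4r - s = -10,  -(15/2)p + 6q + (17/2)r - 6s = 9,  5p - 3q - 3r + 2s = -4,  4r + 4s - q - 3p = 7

Row-reduce:
R1 ← R1 / (5).
R2 ← R2 − 3·R1.
R3 ← R3 + 15/2·R1.
R4 ← R4 − 5·R1.
R5 ← R5 + 3·R1.
R2 ← R2 / (-5).
R3 ← R3 − 6·R2.
R4 ← R4 + 3·R2.
R5 ← R5 + 1·R2.
R3 ← R3 / (38/5).
R1 ← R1 − 1·R3.
R2 ← R2 − 7/5·R3.
R4 ← R4 + 19/5·R3.
R5 ← R5 − 42/5·R3.
Swap R4 and R5.
R4 ← R4 / (1209/95).
R1 ← R1 − 53/95·R4.
R2 ← R2 − 154/95·R4.
R3 ← R3 + 129/95·R4.
Row 5 reduces to 0 = 1/4, a contradiction. The system is inconsistent.

no solution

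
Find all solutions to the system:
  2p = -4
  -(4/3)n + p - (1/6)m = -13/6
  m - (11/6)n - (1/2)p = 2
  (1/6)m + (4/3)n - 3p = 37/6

m = 1, n = 0, p = -2

Row-reduce the augmented matrix:
Swap R1 and R2.
R1 ← R1 / (-1/6).
R3 ← R3 − 1·R1.
R4 ← R4 − 1/6·R1.
Swap R2 and R3.
R2 ← R2 / (-59/6).
R1 ← R1 − 8·R2.
R3 ← R3 / (2).
R1 ← R1 + 90/59·R3.
R2 ← R2 + 33/59·R3.
R4 ← R4 + 2·R3.
R4 reduces to 0 = 0, so the extra equation is consistent.
Reading off the reduced rows gives m = 1, n = 0, p = -2.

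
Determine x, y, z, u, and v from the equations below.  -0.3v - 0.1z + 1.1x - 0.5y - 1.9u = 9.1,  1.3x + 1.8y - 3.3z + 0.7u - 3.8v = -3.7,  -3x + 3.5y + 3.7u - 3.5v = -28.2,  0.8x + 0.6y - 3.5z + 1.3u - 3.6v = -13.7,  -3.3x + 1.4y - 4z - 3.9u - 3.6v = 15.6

Row-reduce the augmented matrix:
R1 ← R1 / (11/10).
R2 ← R2 − 13/10·R1.
R3 ← R3 + 3·R1.
R4 ← R4 − 4/5·R1.
R5 ← R5 + 33/10·R1.
R2 ← R2 / (263/110).
R1 ← R1 + 5/11·R2.
R3 ← R3 − 47/22·R2.
R4 ← R4 − 53/55·R2.
R5 ← R5 + 1/10·R2.
R3 ← R3 / (676/263).
R1 ← R1 + 183/263·R3.
R2 ← R2 + 350/263·R3.
R4 ← R4 + 5641/2630·R3.
R5 ← R5 + 11659/2630·R3.
R4 ← R4 / (-131013/67600).
R1 ← R1 + 15419/6760·R4.
R2 ← R2 + 607/676·R4.
R3 ← R3 + 10819/6760·R4.
R5 ← R5 + 1120247/67600·R4.
R5 ← R5 / (1390578/72785).
R1 ← R1 − 33478/14557·R5.
R2 ← R2 + 9901/14557·R5.
R3 ← R3 − 29374/14557·R5.
R4 ← R4 − 22740/14557·R5.
Reading off the reduced rows gives x = 2, y = 6, z = -3, u = -6, v = 6.

x = 2, y = 6, z = -3, u = -6, v = 6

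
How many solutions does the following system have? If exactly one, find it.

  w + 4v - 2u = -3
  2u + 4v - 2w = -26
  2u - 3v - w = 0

u = -2, v = -3, w = 5

Row-reduce the augmented matrix:
R1 ← R1 / (-2).
R2 ← R2 − 2·R1.
R3 ← R3 − 2·R1.
R2 ← R2 / (8).
R1 ← R1 + 2·R2.
R3 ← R3 − 1·R2.
R3 ← R3 / (1/8).
R1 ← R1 + 3/4·R3.
R2 ← R2 + 1/8·R3.
Reading off the reduced rows gives u = -2, v = -3, w = 5.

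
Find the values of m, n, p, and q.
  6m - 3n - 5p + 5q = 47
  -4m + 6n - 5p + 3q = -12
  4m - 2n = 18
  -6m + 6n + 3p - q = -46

Row-reduce the augmented matrix:
R1 ← R1 / (6).
R2 ← R2 + 4·R1.
R3 ← R3 − 4·R1.
R4 ← R4 + 6·R1.
R2 ← R2 / (4).
R1 ← R1 + 1/2·R2.
R4 ← R4 − 3·R2.
R3 ← R3 / (10/3).
R1 ← R1 + 15/8·R3.
R2 ← R2 + 25/12·R3.
R4 ← R4 − 17/4·R3.
R4 ← R4 / (7/2).
R1 ← R1 + 1/4·R4.
R2 ← R2 + 1/2·R4.
R3 ← R3 + 1·R4.
Reading off the reduced rows gives m = 3, n = -3, p = -3, q = 1.

m = 3, n = -3, p = -3, q = 1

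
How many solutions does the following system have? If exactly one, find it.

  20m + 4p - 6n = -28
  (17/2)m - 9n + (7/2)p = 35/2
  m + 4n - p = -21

infinitely many solutions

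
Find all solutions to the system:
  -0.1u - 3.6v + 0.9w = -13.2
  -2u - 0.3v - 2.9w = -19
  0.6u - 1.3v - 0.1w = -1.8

u = 6, v = 4, w = 2

Row-reduce the augmented matrix:
R1 ← R1 / (-1/10).
R2 ← R2 + 2·R1.
R3 ← R3 − 3/5·R1.
R2 ← R2 / (717/10).
R1 ← R1 − 36·R2.
R3 ← R3 + 229/10·R2.
R3 ← R3 / (-986/717).
R1 ← R1 − 357/239·R3.
R2 ← R2 + 209/717·R3.
Reading off the reduced rows gives u = 6, v = 4, w = 2.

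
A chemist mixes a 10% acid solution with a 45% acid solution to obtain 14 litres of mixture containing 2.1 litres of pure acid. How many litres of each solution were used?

litres of solution A: 12, litres of solution B: 2

Let a = litres of solution A, b = litres of solution B.
  a + b = 14
  (1/10)a + (9/20)b = 21/10
Row-reduce the augmented matrix:
R2 ← R2 − 1/10·R1.
R2 ← R2 / (7/20).
R1 ← R1 − 1·R2.
Reading off the reduced rows gives a = 12, b = 2.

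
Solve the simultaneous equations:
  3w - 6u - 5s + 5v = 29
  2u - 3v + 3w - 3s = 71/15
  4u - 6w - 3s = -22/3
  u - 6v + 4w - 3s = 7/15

u = -1/3, v = 11/5, w = 2, s = -2

Row-reduce the augmented matrix:
R1 ← R1 / (-6).
R2 ← R2 − 2·R1.
R3 ← R3 − 4·R1.
R4 ← R4 − 1·R1.
R2 ← R2 / (-4/3).
R1 ← R1 + 5/6·R2.
R3 ← R3 − 10/3·R2.
R4 ← R4 + 31/6·R2.
R3 ← R3 / (6).
R1 ← R1 + 3·R3.
R2 ← R2 + 3·R3.
R4 ← R4 + 11·R3.
R4 ← R4 / (-75/4).
R1 ← R1 + 21/4·R4.
R2 ← R2 + 11/2·R4.
R3 ← R3 + 3·R4.
Reading off the reduced rows gives u = -1/3, v = 11/5, w = 2, s = -2.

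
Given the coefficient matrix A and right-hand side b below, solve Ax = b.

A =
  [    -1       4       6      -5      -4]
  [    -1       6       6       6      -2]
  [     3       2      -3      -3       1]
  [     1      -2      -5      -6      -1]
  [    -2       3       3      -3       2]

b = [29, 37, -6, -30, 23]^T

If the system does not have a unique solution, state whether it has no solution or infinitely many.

x_1 = 1, x_2 = 2, x_3 = 5, x_4 = 0, x_5 = 2

Row-reduce the augmented matrix:
R1 ← R1 / (-1).
R2 ← R2 + 1·R1.
R3 ← R3 − 3·R1.
R4 ← R4 − 1·R1.
R5 ← R5 + 2·R1.
R2 ← R2 / (2).
R1 ← R1 + 4·R2.
R3 ← R3 − 14·R2.
R4 ← R4 − 2·R2.
R5 ← R5 + 5·R2.
R3 ← R3 / (15).
R1 ← R1 + 6·R3.
R4 ← R4 − 1·R3.
R5 ← R5 + 9·R3.
R4 ← R4 / (-47/3).
R1 ← R1 + 11·R4.
R2 ← R2 − 11/2·R4.
R3 ← R3 + 19/3·R4.
R5 ← R5 + 45/2·R4.
R5 ← R5 / (360/47).
R1 ← R1 − 82/47·R5.
R2 ← R2 + 41/47·R5.
R3 ← R3 − 23/47·R5.
R4 ← R4 − 16/47·R5.
Reading off the reduced rows gives x_1 = 1, x_2 = 2, x_3 = 5, x_4 = 0, x_5 = 2.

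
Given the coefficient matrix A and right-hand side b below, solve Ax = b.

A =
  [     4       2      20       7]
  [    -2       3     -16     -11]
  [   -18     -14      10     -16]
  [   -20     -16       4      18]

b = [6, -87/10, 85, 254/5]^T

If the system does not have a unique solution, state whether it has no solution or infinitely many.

x_1 = -2, x_2 = -3/2, x_3 = 6/5, x_4 = -1

Row-reduce the augmented matrix:
R1 ← R1 / (4).
R2 ← R2 + 2·R1.
R3 ← R3 + 18·R1.
R4 ← R4 + 20·R1.
R2 ← R2 / (4).
R1 ← R1 − 1/2·R2.
R3 ← R3 + 5·R2.
R4 ← R4 + 6·R2.
R3 ← R3 / (185/2).
R1 ← R1 − 23/4·R3.
R2 ← R2 + 3/2·R3.
R4 ← R4 − 95·R3.
R4 ← R4 / (1312/37).
R1 ← R1 − 1707/740·R4.
R2 ← R2 + 657/370·R4.
R3 ← R3 − 49/740·R4.
Reading off the reduced rows gives x_1 = -2, x_2 = -3/2, x_3 = 6/5, x_4 = -1.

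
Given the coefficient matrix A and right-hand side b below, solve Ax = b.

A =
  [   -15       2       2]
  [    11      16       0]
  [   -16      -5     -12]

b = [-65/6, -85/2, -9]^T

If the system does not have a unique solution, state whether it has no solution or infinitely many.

Row-reduce the augmented matrix:
R1 ← R1 / (-15).
R2 ← R2 − 11·R1.
R3 ← R3 + 16·R1.
R2 ← R2 / (262/15).
R1 ← R1 + 2/15·R2.
R3 ← R3 + 107/15·R2.
R3 ← R3 / (-1773/131).
R1 ← R1 + 16/131·R3.
R2 ← R2 − 11/131·R3.
Reading off the reduced rows gives x_1 = 1/2, x_2 = -3, x_3 = 4/3.

x_1 = 1/2, x_2 = -3, x_3 = 4/3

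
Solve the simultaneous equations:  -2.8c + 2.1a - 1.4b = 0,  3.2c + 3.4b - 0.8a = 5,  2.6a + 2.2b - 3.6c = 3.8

Row-reduce the augmented matrix:
R1 ← R1 / (21/10).
R2 ← R2 + 4/5·R1.
R3 ← R3 − 13/5·R1.
R2 ← R2 / (43/15).
R1 ← R1 + 2/3·R2.
R3 ← R3 − 59/15·R2.
R3 ← R3 / (-658/215).
R1 ← R1 + 36/43·R3.
R2 ← R2 − 32/43·R3.
Reading off the reduced rows gives a = 2, b = 1, c = 1.

a = 2, b = 1, c = 1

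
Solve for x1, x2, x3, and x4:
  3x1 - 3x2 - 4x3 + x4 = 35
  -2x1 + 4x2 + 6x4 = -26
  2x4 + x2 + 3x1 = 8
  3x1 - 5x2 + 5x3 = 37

Row-reduce the augmented matrix:
R1 ← R1 / (3).
R2 ← R2 + 2·R1.
R3 ← R3 − 3·R1.
R4 ← R4 − 3·R1.
R2 ← R2 / (2).
R1 ← R1 + 1·R2.
R3 ← R3 − 4·R2.
R4 ← R4 + 2·R2.
R3 ← R3 / (28/3).
R1 ← R1 + 8/3·R3.
R2 ← R2 + 4/3·R3.
R4 ← R4 − 19/3·R3.
R4 ← R4 / (393/28).
R1 ← R1 − 1/7·R4.
R2 ← R2 − 11/7·R4.
R3 ← R3 + 37/28·R4.
Reading off the reduced rows gives x1 = 4, x2 = -6, x3 = -1, x4 = 1.

x1 = 4, x2 = -6, x3 = -1, x4 = 1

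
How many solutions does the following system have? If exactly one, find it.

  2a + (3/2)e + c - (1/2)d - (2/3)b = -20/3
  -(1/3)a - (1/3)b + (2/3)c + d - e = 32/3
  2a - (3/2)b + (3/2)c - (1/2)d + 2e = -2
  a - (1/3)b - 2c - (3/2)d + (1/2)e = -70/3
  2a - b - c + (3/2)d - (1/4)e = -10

a = -6, b = -2, c = 6, d = 4, e = 0

Row-reduce the augmented matrix:
R1 ← R1 / (2).
R2 ← R2 + 1/3·R1.
R3 ← R3 − 2·R1.
R4 ← R4 − 1·R1.
R5 ← R5 − 2·R1.
R2 ← R2 / (-4/9).
R1 ← R1 + 1/3·R2.
R3 ← R3 + 5/6·R2.
R5 ← R5 + 1/3·R2.
R3 ← R3 / (-17/16).
R1 ← R1 + 1/8·R3.
R2 ← R2 + 15/8·R3.
R4 ← R4 + 5/2·R3.
R5 ← R5 + 21/8·R3.
R4 ← R4 / (95/34).
R1 ← R1 + 25/34·R4.
R2 ← R2 − 33/34·R4.
R3 ← R3 − 55/34·R4.
R5 ← R5 − 189/34·R4.
R5 ← R5 / (1339/380).
R1 ← R1 + 3/19·R5.
R2 ← R2 + 3/95·R5.
R3 ← R3 − 18/19·R5.
R4 ← R4 + 161/95·R5.
Reading off the reduced rows gives a = -6, b = -2, c = 6, d = 4, e = 0.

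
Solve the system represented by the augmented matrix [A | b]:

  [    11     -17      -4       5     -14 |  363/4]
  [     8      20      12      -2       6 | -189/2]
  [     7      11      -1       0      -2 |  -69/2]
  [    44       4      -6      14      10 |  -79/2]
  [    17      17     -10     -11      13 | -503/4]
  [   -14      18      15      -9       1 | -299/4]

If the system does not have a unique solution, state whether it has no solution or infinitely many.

x_1 = -1, x_2 = -3, x_3 = -1/2, x_4 = 11/4, x_5 = -5/2

Row-reduce the augmented matrix:
R1 ← R1 / (11).
R2 ← R2 − 8·R1.
R3 ← R3 − 7·R1.
R4 ← R4 − 44·R1.
R5 ← R5 − 17·R1.
R6 ← R6 + 14·R1.
R2 ← R2 / (356/11).
R1 ← R1 + 17/11·R2.
R3 ← R3 − 240/11·R2.
R4 ← R4 − 72·R2.
R5 ← R5 − 476/11·R2.
R6 ← R6 + 40/11·R2.
R3 ← R3 / (-757/89).
R1 ← R1 − 31/89·R3.
R2 ← R2 − 41/89·R3.
R4 ← R4 + 2062/89·R3.
R5 ← R5 + 2114/89·R3.
R6 ← R6 − 1031/89·R3.
R4 ← R4 / (3676/757).
R1 ← R1 − 319/1514·R4.
R2 ← R2 + 213/1514·R4.
R3 ← R3 + 55/757·R4.
R5 ← R5 + 9778/757·R4.
R6 ← R6 + 1838/757·R4.
R5 ← R5 / (122182/919).
R1 ← R1 + 8963/3676·R5.
R2 ← R2 − 5397/3676·R5.
R3 ← R3 − 1989/1838·R5.
R4 ← R4 − 15479/1838·R5.
R6 reduces to 0 = 0, so the extra equation is consistent.
Reading off the reduced rows gives x_1 = -1, x_2 = -3, x_3 = -1/2, x_4 = 11/4, x_5 = -5/2.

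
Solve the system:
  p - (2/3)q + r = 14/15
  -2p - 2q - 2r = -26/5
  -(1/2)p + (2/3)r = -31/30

p = 9/5, q = 1, r = -1/5

Row-reduce the augmented matrix:
R2 ← R2 + 2·R1.
R3 ← R3 + 1/2·R1.
R2 ← R2 / (-10/3).
R1 ← R1 + 2/3·R2.
R3 ← R3 + 1/3·R2.
R3 ← R3 / (7/6).
R1 ← R1 − 1·R3.
Reading off the reduced rows gives p = 9/5, q = 1, r = -1/5.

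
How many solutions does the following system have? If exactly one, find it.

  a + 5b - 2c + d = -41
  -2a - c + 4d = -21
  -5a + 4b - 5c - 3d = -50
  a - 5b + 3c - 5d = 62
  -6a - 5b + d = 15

Row-reduce the augmented matrix:
R2 ← R2 + 2·R1.
R3 ← R3 + 5·R1.
R4 ← R4 − 1·R1.
R5 ← R5 + 6·R1.
R2 ← R2 / (10).
R1 ← R1 − 5·R2.
R3 ← R3 − 29·R2.
R4 ← R4 + 10·R2.
R5 ← R5 − 25·R2.
R3 ← R3 / (-1/2).
R1 ← R1 − 1/2·R3.
R2 ← R2 + 1/2·R3.
R5 ← R5 − 1/2·R3.
Swap R4 and R5.
R4 ← R4 / (-117/5).
R1 ← R1 + 87/5·R4.
R2 ← R2 − 16·R4.
R3 ← R3 − 154/5·R4.
R5 reduces to 0 = 0, so the extra equation is consistent.
Reading off the reduced rows gives a = 2, b = -6, c = 5, d = -3.

a = 2, b = -6, c = 5, d = -3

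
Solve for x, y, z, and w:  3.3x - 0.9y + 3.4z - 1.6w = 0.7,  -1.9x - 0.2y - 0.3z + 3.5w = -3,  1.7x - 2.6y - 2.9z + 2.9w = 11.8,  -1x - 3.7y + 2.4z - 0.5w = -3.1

x = 2, y = -1, z = -2, w = 0

Row-reduce the augmented matrix:
R1 ← R1 / (33/10).
R2 ← R2 + 19/10·R1.
R3 ← R3 − 17/10·R1.
R4 ← R4 + 1·R1.
R2 ← R2 / (-79/110).
R1 ← R1 + 3/11·R2.
R3 ← R3 + 47/22·R2.
R4 ← R4 + 437/110·R2.
R3 ← R3 / (-757/79).
R1 ← R1 − 95/237·R3.
R2 ← R2 + 547/237·R3.
R4 ← R4 + 13601/2370·R3.
R4 ← R4 / (-1463209/113550).
R1 ← R1 + 3700/2271·R4.
R2 ← R2 + 29978/11355·R4.
R3 ← R3 − 1559/3785·R4.
Reading off the reduced rows gives x = 2, y = -1, z = -2, w = 0.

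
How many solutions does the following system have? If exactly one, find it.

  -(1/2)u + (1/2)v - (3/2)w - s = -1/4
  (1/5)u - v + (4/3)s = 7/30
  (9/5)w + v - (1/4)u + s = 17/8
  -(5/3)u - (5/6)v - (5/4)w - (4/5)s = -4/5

Row-reduce the augmented matrix:
R1 ← R1 / (-1/2).
R2 ← R2 − 1/5·R1.
R3 ← R3 + 1/4·R1.
R4 ← R4 + 5/3·R1.
R2 ← R2 / (-4/5).
R1 ← R1 + 1·R2.
R3 ← R3 − 3/4·R2.
R4 ← R4 + 5/2·R2.
R3 ← R3 / (159/80).
R1 ← R1 − 15/4·R3.
R2 ← R2 − 3/4·R3.
R4 ← R4 − 45/8·R3.
R4 ← R4 / (-11297/1590).
R1 ← R1 + 580/159·R4.
R2 ← R2 + 328/159·R4.
R3 ← R3 − 190/159·R4.
Reading off the reduced rows gives u = -1/2, v = 1, w = 0, s = 1.

u = -1/2, v = 1, w = 0, s = 1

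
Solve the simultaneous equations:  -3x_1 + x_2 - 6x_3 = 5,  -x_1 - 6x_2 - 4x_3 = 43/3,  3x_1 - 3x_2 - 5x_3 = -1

x_1 = -7/3, x_2 = -2, x_3 = 0

Row-reduce the augmented matrix:
R1 ← R1 / (-3).
R2 ← R2 + 1·R1.
R3 ← R3 − 3·R1.
R2 ← R2 / (-19/3).
R1 ← R1 + 1/3·R2.
R3 ← R3 + 2·R2.
R3 ← R3 / (-197/19).
R1 ← R1 − 40/19·R3.
R2 ← R2 − 6/19·R3.
Reading off the reduced rows gives x_1 = -7/3, x_2 = -2, x_3 = 0.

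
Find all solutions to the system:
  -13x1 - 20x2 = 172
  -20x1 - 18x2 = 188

x1 = -4, x2 = -6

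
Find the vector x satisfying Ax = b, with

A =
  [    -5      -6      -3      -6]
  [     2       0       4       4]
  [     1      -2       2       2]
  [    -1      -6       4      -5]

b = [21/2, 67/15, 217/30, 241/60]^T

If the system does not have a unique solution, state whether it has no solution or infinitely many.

x_1 = -8/5, x_2 = -5/2, x_3 = -1/3, x_4 = 9/4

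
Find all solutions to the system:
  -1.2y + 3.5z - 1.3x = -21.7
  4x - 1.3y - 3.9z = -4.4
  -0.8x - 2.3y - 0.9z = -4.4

x = -5, y = 6, z = -6

Row-reduce the augmented matrix:
R1 ← R1 / (-13/10).
R2 ← R2 − 4·R1.
R3 ← R3 + 4/5·R1.
R2 ← R2 / (-649/130).
R1 ← R1 − 12/13·R2.
R3 ← R3 + 203/130·R2.
R3 ← R3 / (-16882/3245).
R1 ← R1 + 923/649·R3.
R2 ← R2 + 893/649·R3.
Reading off the reduced rows gives x = -5, y = 6, z = -6.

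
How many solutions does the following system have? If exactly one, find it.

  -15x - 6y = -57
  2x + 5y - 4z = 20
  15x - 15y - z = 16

Row-reduce the augmented matrix:
R1 ← R1 / (-15).
R2 ← R2 − 2·R1.
R3 ← R3 − 15·R1.
R2 ← R2 / (21/5).
R1 ← R1 − 2/5·R2.
R3 ← R3 + 21·R2.
R3 ← R3 / (-21).
R1 ← R1 − 8/21·R3.
R2 ← R2 + 20/21·R3.
Reading off the reduced rows gives x = 3, y = 2, z = -1.

x = 3, y = 2, z = -1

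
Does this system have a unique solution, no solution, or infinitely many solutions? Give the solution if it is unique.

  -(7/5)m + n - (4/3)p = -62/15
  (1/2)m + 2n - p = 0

infinitely many solutions

Row-reduce:
R1 ← R1 / (-7/5).
R2 ← R2 − 1/2·R1.
R2 ← R2 / (33/14).
R1 ← R1 + 5/7·R2.
Rank is 2 with 3 unknowns, leaving p free.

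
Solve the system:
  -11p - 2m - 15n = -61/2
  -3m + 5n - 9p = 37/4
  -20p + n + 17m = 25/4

m = 1/4, n = 2, p = 0

Row-reduce the augmented matrix:
R1 ← R1 / (-2).
R2 ← R2 + 3·R1.
R3 ← R3 − 17·R1.
R2 ← R2 / (55/2).
R1 ← R1 − 15/2·R2.
R3 ← R3 + 253/2·R2.
R3 ← R3 / (-79).
R1 ← R1 − 38/11·R3.
R2 ← R2 − 3/11·R3.
Reading off the reduced rows gives m = 1/4, n = 2, p = 0.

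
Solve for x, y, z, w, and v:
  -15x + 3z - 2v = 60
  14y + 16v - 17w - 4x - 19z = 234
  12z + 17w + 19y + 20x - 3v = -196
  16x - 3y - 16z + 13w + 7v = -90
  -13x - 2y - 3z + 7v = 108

x = -5, y = 1, z = -1, w = -5, v = 6

Row-reduce the augmented matrix:
R1 ← R1 / (-15).
R2 ← R2 + 4·R1.
R3 ← R3 − 20·R1.
R4 ← R4 − 16·R1.
R5 ← R5 + 13·R1.
R2 ← R2 / (14).
R3 ← R3 − 19·R2.
R4 ← R4 + 3·R2.
R5 ← R5 + 2·R2.
R3 ← R3 / (3001/70).
R1 ← R1 + 1/5·R3.
R2 ← R2 + 99/70·R3.
R4 ← R4 + 1193/70·R3.
R5 ← R5 + 59/7·R3.
R4 ← R4 / (75886/3001).
R1 ← R1 − 561/3001·R4.
R2 ← R2 − 323/3001·R4.
R3 ← R3 − 2805/3001·R4.
R5 ← R5 − 16354/3001·R4.
R5 ← R5 / (233929/37943).
R1 ← R1 − 2578/113829·R5.
R2 ← R2 − 1591/5991·R5.
R3 ← R3 + 62996/113829·R5.
R4 ← R4 + 4146/37943·R5.
Reading off the reduced rows gives x = -5, y = 1, z = -1, w = -5, v = 6.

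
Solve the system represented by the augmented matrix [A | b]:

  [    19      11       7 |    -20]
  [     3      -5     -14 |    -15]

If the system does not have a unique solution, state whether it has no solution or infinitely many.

Row-reduce:
R1 ← R1 / (19).
R2 ← R2 − 3·R1.
R2 ← R2 / (-128/19).
R1 ← R1 − 11/19·R2.
Rank is 2 with 3 unknowns, leaving x_3 free.

infinitely many solutions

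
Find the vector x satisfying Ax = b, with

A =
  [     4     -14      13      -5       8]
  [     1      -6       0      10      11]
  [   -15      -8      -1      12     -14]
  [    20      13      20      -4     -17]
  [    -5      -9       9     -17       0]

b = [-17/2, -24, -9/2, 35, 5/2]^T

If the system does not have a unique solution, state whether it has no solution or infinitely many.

x_1 = 2, x_2 = -1, x_3 = -3/2, x_4 = -1, x_5 = -2

Row-reduce the augmented matrix:
R1 ← R1 / (4).
R2 ← R2 − 1·R1.
R3 ← R3 + 15·R1.
R4 ← R4 − 20·R1.
R5 ← R5 + 5·R1.
R2 ← R2 / (-5/2).
R1 ← R1 + 7/2·R2.
R3 ← R3 + 121/2·R2.
R4 ← R4 − 83·R2.
R5 ← R5 + 53/2·R2.
R3 ← R3 / (632/5).
R1 ← R1 − 39/5·R3.
R2 ← R2 − 13/10·R3.
R4 ← R4 + 1529/10·R3.
R5 ← R5 − 597/10·R3.
R4 ← R4 / (72057/1264).
R1 ← R1 − 137/632·R4.
R2 ← R2 + 2061/1264·R4.
R3 ← R3 + 1395/632·R4.
R5 ← R5 + 13557/1264·R4.
R5 ← R5 / (227652/24019).
R1 ← R1 − 134143/72057·R5.
R2 ← R2 + 38203/24019·R5.
R3 ← R3 + 40493/24019·R5.
R4 ← R4 + 2917/72057·R5.
Reading off the reduced rows gives x_1 = 2, x_2 = -1, x_3 = -3/2, x_4 = -1, x_5 = -2.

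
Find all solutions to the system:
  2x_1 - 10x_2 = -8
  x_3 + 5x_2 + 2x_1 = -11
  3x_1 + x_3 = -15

infinitely many solutions

Row-reduce:
R1 ← R1 / (2).
R2 ← R2 − 2·R1.
R3 ← R3 − 3·R1.
R2 ← R2 / (15).
R1 ← R1 + 5·R2.
R3 ← R3 − 15·R2.
Rank is 2 with 3 unknowns, leaving x_3 free.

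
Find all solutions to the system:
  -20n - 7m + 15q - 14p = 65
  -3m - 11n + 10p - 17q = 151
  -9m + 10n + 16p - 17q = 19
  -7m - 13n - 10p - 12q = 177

m = -1, n = -6, p = -2, q = -6

Row-reduce the augmented matrix:
R1 ← R1 / (-7).
R2 ← R2 + 3·R1.
R3 ← R3 + 9·R1.
R4 ← R4 + 7·R1.
R2 ← R2 / (-17/7).
R1 ← R1 − 20/7·R2.
R3 ← R3 − 250/7·R2.
R4 ← R4 − 7·R2.
R3 ← R3 / (4578/17).
R1 ← R1 − 354/17·R3.
R2 ← R2 + 112/17·R3.
R4 ← R4 − 852/17·R3.
R4 ← R4 / (-18049/763).
R1 ← R1 + 197/763·R4.
R2 ← R2 − 36/109·R4.
R3 ← R3 + 1079/763·R4.
Reading off the reduced rows gives m = -1, n = -6, p = -2, q = -6.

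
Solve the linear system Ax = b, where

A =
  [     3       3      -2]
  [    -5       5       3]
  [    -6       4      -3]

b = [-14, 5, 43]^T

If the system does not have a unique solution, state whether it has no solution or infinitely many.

Row-reduce the augmented matrix:
R1 ← R1 / (3).
R2 ← R2 + 5·R1.
R3 ← R3 + 6·R1.
R2 ← R2 / (10).
R1 ← R1 − 1·R2.
R3 ← R3 − 10·R2.
R3 ← R3 / (-20/3).
R1 ← R1 + 19/30·R3.
R2 ← R2 + 1/30·R3.
Reading off the reduced rows gives x_1 = -6, x_2 = -2, x_3 = -5.

x_1 = -6, x_2 = -2, x_3 = -5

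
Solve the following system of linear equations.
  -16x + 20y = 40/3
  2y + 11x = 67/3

x = 5/3, y = 2

Row-reduce the augmented matrix:
R1 ← R1 / (-16).
R2 ← R2 − 11·R1.
R2 ← R2 / (63/4).
R1 ← R1 + 5/4·R2.
Reading off the reduced rows gives x = 5/3, y = 2.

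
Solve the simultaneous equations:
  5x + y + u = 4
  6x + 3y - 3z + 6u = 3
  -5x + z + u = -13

Row-reduce:
R1 ← R1 / (5).
R2 ← R2 − 6·R1.
R3 ← R3 + 5·R1.
R2 ← R2 / (9/5).
R1 ← R1 − 1/5·R2.
R3 ← R3 − 1·R2.
R3 ← R3 / (8/3).
R1 ← R1 − 1/3·R3.
R2 ← R2 + 5/3·R3.
Rank is 3 with 4 unknowns, leaving u free.

infinitely many solutions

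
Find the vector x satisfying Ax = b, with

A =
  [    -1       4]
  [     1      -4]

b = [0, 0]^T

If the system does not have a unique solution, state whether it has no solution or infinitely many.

infinitely many solutions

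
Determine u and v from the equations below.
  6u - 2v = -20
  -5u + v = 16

Row-reduce the augmented matrix:
R1 ← R1 / (6).
R2 ← R2 + 5·R1.
R2 ← R2 / (-2/3).
R1 ← R1 + 1/3·R2.
Reading off the reduced rows gives u = -3, v = 1.

u = -3, v = 1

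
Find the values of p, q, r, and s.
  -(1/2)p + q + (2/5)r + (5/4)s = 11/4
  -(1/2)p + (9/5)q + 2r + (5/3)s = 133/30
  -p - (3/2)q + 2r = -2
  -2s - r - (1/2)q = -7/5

p = -1, q = 2, r = 0, s = 1/5

Row-reduce the augmented matrix:
R1 ← R1 / (-1/2).
R2 ← R2 + 1/2·R1.
R3 ← R3 + 1·R1.
R2 ← R2 / (4/5).
R1 ← R1 + 2·R2.
R3 ← R3 + 7/2·R2.
R4 ← R4 + 1/2·R2.
R3 ← R3 / (41/5).
R1 ← R1 − 16/5·R3.
R2 ← R2 − 2·R3.
R4 ← R4 / (-167/96).
R1 ← R1 + 1175/984·R4.
R2 ← R2 − 225/328·R4.
R3 ← R3 + 325/3936·R4.
Reading off the reduced rows gives p = -1, q = 2, r = 0, s = 1/5.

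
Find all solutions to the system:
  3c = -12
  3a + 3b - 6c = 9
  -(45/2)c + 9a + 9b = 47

no solution

Row-reduce:
Swap R1 and R2.
R1 ← R1 / (3).
R3 ← R3 − 9·R1.
R2 ← R2 / (3).
R1 ← R1 + 2·R2.
R3 ← R3 + 9/2·R2.
Row 3 reduces to 0 = 2, a contradiction. The system is inconsistent.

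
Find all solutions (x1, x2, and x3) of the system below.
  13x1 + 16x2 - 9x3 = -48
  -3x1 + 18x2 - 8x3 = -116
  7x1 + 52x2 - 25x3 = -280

infinitely many solutions

Row-reduce:
R1 ← R1 / (13).
R2 ← R2 + 3·R1.
R3 ← R3 − 7·R1.
R2 ← R2 / (282/13).
R1 ← R1 − 16/13·R2.
R3 ← R3 − 564/13·R2.
Rank is 2 with 3 unknowns, leaving x3 free.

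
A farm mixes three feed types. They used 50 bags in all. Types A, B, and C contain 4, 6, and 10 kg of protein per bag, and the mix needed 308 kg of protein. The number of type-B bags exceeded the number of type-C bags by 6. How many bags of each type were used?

type-A bags: 20, type-B bags: 18, type-C bags: 12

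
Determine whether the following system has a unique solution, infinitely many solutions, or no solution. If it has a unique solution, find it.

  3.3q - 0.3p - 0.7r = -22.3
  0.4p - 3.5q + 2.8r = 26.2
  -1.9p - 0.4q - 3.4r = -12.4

Row-reduce the augmented matrix:
R1 ← R1 / (-3/10).
R2 ← R2 − 2/5·R1.
R3 ← R3 + 19/10·R1.
R2 ← R2 / (9/10).
R1 ← R1 + 11·R2.
R3 ← R3 + 213/10·R2.
R3 ← R3 / (4069/90).
R1 ← R1 − 679/27·R3.
R2 ← R2 − 56/27·R3.
Reading off the reduced rows gives p = 6, q = -6, r = 1.

p = 6, q = -6, r = 1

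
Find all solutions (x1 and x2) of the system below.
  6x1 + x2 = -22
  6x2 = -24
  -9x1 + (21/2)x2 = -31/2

Row-reduce:
R1 ← R1 / (6).
R3 ← R3 + 9·R1.
R2 ← R2 / (6).
R1 ← R1 − 1/6·R2.
R3 ← R3 − 12·R2.
Row 3 reduces to 0 = -1/2, a contradiction. The system is inconsistent.

no solution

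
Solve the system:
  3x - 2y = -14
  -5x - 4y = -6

Row-reduce the augmented matrix:
R1 ← R1 / (3).
R2 ← R2 + 5·R1.
R2 ← R2 / (-22/3).
R1 ← R1 + 2/3·R2.
Reading off the reduced rows gives x = -2, y = 4.

x = -2, y = 4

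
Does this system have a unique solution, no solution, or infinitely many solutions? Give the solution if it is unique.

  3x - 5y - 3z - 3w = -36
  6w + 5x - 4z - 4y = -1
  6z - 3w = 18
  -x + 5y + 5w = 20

x = -5, y = -3, z = 6, w = 6

Row-reduce the augmented matrix:
R1 ← R1 / (3).
R2 ← R2 − 5·R1.
R4 ← R4 + 1·R1.
R2 ← R2 / (13/3).
R1 ← R1 + 5/3·R2.
R4 ← R4 − 10/3·R2.
R3 ← R3 / (6).
R1 ← R1 + 8/13·R3.
R2 ← R2 − 3/13·R3.
R4 ← R4 + 23/13·R3.
R4 ← R4 / (-139/26).
R1 ← R1 − 38/13·R4.
R2 ← R2 − 69/26·R4.
R3 ← R3 + 1/2·R4.
Reading off the reduced rows gives x = -5, y = -3, z = 6, w = 6.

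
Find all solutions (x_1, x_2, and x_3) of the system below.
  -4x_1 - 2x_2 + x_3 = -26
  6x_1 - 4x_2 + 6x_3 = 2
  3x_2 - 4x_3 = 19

x_1 = 5, x_2 = 1, x_3 = -4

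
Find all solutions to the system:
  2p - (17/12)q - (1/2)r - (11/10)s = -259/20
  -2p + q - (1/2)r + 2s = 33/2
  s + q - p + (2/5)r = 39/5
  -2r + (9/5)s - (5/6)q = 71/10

infinitely many solutions

Row-reduce:
R1 ← R1 / (2).
R2 ← R2 + 2·R1.
R3 ← R3 + 1·R1.
R2 ← R2 / (-5/12).
R1 ← R1 + 17/24·R2.
R3 ← R3 − 7/24·R2.
R4 ← R4 + 5/6·R2.
R3 ← R3 / (-11/20).
R1 ← R1 − 29/20·R3.
R2 ← R2 − 12/5·R3.
Rank is 3 with 4 unknowns, leaving s free.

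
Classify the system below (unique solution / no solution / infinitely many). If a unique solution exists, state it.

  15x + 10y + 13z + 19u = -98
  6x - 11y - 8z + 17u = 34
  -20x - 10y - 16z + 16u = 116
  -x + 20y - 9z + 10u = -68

Row-reduce the augmented matrix:
R1 ← R1 / (15).
R2 ← R2 − 6·R1.
R3 ← R3 + 20·R1.
R4 ← R4 + 1·R1.
R2 ← R2 / (-15).
R1 ← R1 − 2/3·R2.
R3 ← R3 − 10/3·R2.
R4 ← R4 − 62/3·R2.
R3 ← R3 / (-8/5).
R1 ← R1 − 7/25·R3.
R2 ← R2 − 22/25·R3.
R4 ← R4 + 658/25·R3.
R4 ← R4 / (-62107/90).
R1 ← R1 − 557/60·R4.
R2 ← R2 − 2093/90·R4.
R3 ← R3 + 977/36·R4.
Reading off the reduced rows gives x = -3, y = -4, z = -1, u = 0.

x = -3, y = -4, z = -1, u = 0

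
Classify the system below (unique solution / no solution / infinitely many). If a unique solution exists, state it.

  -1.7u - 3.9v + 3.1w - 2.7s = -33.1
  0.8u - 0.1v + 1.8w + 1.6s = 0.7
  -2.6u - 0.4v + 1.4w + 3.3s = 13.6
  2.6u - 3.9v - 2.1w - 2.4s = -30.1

Row-reduce the augmented matrix:
R1 ← R1 / (-17/10).
R2 ← R2 − 4/5·R1.
R3 ← R3 + 13/5·R1.
R4 ← R4 − 13/5·R1.
R2 ← R2 / (-329/170).
R1 ← R1 − 39/17·R2.
R3 ← R3 − 473/85·R2.
R4 ← R4 + 1677/170·R2.
R3 ← R3 / (9918/1645).
R1 ← R1 − 671/329·R3.
R2 ← R2 + 554/329·R3.
R4 ← R4 + 45961/3290·R3.
R4 ← R4 / (116933/10440).
R1 ← R1 + 16957/19836·R4.
R2 ← R2 − 21515/9918·R4.
R3 ← R3 − 27559/19836·R4.
Reading off the reduced rows gives u = -2, v = 5, w = -2, s = 4.

u = -2, v = 5, w = -2, s = 4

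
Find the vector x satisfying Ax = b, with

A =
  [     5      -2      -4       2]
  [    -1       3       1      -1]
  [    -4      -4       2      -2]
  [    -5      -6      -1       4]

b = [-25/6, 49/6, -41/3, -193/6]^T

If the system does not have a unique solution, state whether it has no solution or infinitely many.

Row-reduce the augmented matrix:
R1 ← R1 / (5).
R2 ← R2 + 1·R1.
R3 ← R3 + 4·R1.
R4 ← R4 + 5·R1.
R2 ← R2 / (13/5).
R1 ← R1 + 2/5·R2.
R3 ← R3 + 28/5·R2.
R4 ← R4 + 8·R2.
R3 ← R3 / (-10/13).
R1 ← R1 + 10/13·R3.
R2 ← R2 − 1/13·R3.
R4 ← R4 + 57/13·R3.
R4 ← R4 / (69/5).
R1 ← R1 − 2·R4.
R2 ← R2 + 2/5·R4.
R3 ← R3 − 11/5·R4.
Reading off the reduced rows gives x_1 = 5/2, x_2 = 5/2, x_3 = 8/3, x_4 = -1/2.

x_1 = 5/2, x_2 = 5/2, x_3 = 8/3, x_4 = -1/2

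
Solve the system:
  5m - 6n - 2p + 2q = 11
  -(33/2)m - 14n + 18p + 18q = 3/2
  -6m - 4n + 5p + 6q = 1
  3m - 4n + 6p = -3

Row-reduce:
R1 ← R1 / (5).
R2 ← R2 + 33/2·R1.
R3 ← R3 + 6·R1.
R4 ← R4 − 3·R1.
R2 ← R2 / (-169/5).
R1 ← R1 + 6/5·R2.
R3 ← R3 + 56/5·R2.
R4 ← R4 + 2/5·R2.
R3 ← R3 / (-199/169).
R1 ← R1 + 136/169·R3.
R2 ← R2 + 57/169·R3.
R4 ← R4 − 1194/169·R3.
Rank is 3 with 4 unknowns, leaving q free.

infinitely many solutions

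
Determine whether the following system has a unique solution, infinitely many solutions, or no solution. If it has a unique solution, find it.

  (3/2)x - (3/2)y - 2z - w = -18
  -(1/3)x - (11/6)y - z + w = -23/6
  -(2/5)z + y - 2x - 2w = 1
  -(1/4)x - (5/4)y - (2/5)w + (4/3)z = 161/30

x = -3, y = 1, z = 5, w = 2

Row-reduce the augmented matrix:
R1 ← R1 / (3/2).
R2 ← R2 + 1/3·R1.
R3 ← R3 + 2·R1.
R4 ← R4 + 1/4·R1.
R2 ← R2 / (-13/6).
R1 ← R1 + 1·R2.
R3 ← R3 + 1·R2.
R4 ← R4 + 3/2·R2.
R3 ← R3 / (-12/5).
R1 ← R1 + 2/3·R3.
R2 ← R2 − 2/3·R3.
R4 ← R4 − 2·R3.
R4 ← R4 / (-1631/390).
R2 ← R2 + 18/13·R4.
R3 ← R3 − 20/13·R4.
Reading off the reduced rows gives x = -3, y = 1, z = 5, w = 2.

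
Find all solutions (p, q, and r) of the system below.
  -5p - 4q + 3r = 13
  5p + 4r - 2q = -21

infinitely many solutions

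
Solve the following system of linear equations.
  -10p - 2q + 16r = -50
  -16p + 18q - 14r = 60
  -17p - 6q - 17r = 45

p = 0, q = 1, r = -3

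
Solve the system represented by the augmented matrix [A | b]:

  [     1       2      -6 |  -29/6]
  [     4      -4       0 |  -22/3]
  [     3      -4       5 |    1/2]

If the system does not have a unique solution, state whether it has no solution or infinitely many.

Row-reduce the augmented matrix:
R2 ← R2 − 4·R1.
R3 ← R3 − 3·R1.
R2 ← R2 / (-12).
R1 ← R1 − 2·R2.
R3 ← R3 + 10·R2.
R3 ← R3 / (3).
R1 ← R1 + 2·R3.
R2 ← R2 + 2·R3.
Reading off the reduced rows gives x_1 = 1/2, x_2 = 7/3, x_3 = 5/3.

x_1 = 1/2, x_2 = 7/3, x_3 = 5/3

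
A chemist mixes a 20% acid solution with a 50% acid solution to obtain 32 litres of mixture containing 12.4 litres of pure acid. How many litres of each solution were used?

litres of solution A: 12, litres of solution B: 20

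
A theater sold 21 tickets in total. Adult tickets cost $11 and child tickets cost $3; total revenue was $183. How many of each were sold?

adult tickets: 15, child tickets: 6

Let a = adult tickets, c = child tickets.
  a + c = 21
  11a + 3c = 183
From equation 1: a = 21 − c.
Substitute into equation 2 and solve: c = 6.
Then a = 15.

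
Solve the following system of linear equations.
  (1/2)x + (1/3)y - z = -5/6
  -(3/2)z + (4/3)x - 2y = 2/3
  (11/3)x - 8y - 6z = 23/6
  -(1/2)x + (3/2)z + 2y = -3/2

no solution

Row-reduce:
R1 ← R1 / (1/2).
R2 ← R2 − 4/3·R1.
R3 ← R3 − 11/3·R1.
R4 ← R4 + 1/2·R1.
R2 ← R2 / (-26/9).
R1 ← R1 − 2/3·R2.
R3 ← R3 + 94/9·R2.
R4 ← R4 − 7/3·R2.
R3 ← R3 / (-75/26).
R1 ← R1 + 45/26·R3.
R2 ← R2 + 21/52·R3.
R4 ← R4 − 75/52·R3.
Row 4 reduces to 0 = -1/4, a contradiction. The system is inconsistent.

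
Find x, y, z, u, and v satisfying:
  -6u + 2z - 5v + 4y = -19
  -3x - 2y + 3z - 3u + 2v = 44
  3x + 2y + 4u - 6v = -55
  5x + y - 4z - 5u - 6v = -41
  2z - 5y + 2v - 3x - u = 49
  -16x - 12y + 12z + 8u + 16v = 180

x = -1, y = -5, z = 4, u = -3, v = 5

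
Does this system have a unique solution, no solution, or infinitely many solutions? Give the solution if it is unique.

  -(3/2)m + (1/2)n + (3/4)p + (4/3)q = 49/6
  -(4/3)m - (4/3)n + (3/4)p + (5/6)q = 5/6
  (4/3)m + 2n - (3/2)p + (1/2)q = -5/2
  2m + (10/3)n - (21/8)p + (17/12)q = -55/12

Row-reduce:
R1 ← R1 / (-3/2).
R2 ← R2 + 4/3·R1.
R3 ← R3 − 4/3·R1.
R4 ← R4 − 2·R1.
R2 ← R2 / (-16/9).
R1 ← R1 + 1/3·R2.
R3 ← R3 − 22/9·R2.
R4 ← R4 − 4·R2.
R3 ← R3 / (-23/32).
R1 ← R1 + 33/64·R3.
R2 ← R2 + 3/64·R3.
R4 ← R4 + 23/16·R3.
Rank is 3 with 4 unknowns, leaving q free.

infinitely many solutions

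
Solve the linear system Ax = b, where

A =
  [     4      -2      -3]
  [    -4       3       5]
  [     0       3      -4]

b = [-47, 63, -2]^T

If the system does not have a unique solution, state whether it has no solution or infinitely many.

x_1 = -5, x_2 = 6, x_3 = 5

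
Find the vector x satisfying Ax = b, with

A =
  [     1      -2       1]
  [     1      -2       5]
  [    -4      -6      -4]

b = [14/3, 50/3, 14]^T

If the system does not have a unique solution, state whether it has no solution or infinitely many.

x_1 = -3, x_2 = -7/3, x_3 = 3

Row-reduce the augmented matrix:
R2 ← R2 − 1·R1.
R3 ← R3 + 4·R1.
Swap R2 and R3.
R2 ← R2 / (-14).
R1 ← R1 + 2·R2.
R3 ← R3 / (4).
R1 ← R1 − 1·R3.
Reading off the reduced rows gives x_1 = -3, x_2 = -7/3, x_3 = 3.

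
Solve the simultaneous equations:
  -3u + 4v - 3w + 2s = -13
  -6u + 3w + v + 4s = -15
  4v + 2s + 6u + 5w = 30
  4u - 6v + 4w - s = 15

Row-reduce the augmented matrix:
R1 ← R1 / (-3).
R2 ← R2 + 6·R1.
R3 ← R3 − 6·R1.
R4 ← R4 − 4·R1.
R2 ← R2 / (-7).
R1 ← R1 + 4/3·R2.
R3 ← R3 − 12·R2.
R4 ← R4 + 2/3·R2.
R3 ← R3 / (101/7).
R1 ← R1 + 5/7·R3.
R2 ← R2 + 9/7·R3.
R4 ← R4 + 6/7·R3.
R4 ← R4 / (613/303).
R1 ← R1 + 112/303·R4.
R2 ← R2 − 54/101·R4.
R3 ← R3 − 42/101·R4.
Reading off the reduced rows gives u = 3, v = 1, w = 2, s = -1.

u = 3, v = 1, w = 2, s = -1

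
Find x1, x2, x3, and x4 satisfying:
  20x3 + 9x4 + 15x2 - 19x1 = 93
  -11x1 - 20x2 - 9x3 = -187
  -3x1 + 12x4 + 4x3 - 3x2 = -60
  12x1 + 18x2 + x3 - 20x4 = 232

x1 = 3, x2 = 5, x3 = 6, x4 = -5

Row-reduce the augmented matrix:
R1 ← R1 / (-19).
R2 ← R2 + 11·R1.
R3 ← R3 + 3·R1.
R4 ← R4 − 12·R1.
R2 ← R2 / (-545/19).
R1 ← R1 + 15/19·R2.
R3 ← R3 + 102/19·R2.
R4 ← R4 − 522/19·R2.
R3 ← R3 / (2558/545).
R1 ← R1 + 53/109·R3.
R2 ← R2 − 391/545·R3.
R4 ← R4 + 3313/545·R3.
R4 ← R4 / (-11107/2558).
R1 ← R1 − 2217/2558·R4.
R2 ← R2 + 4053/2558·R4.
R3 ← R3 − 6297/2558·R4.
Reading off the reduced rows gives x1 = 3, x2 = 5, x3 = 6, x4 = -5.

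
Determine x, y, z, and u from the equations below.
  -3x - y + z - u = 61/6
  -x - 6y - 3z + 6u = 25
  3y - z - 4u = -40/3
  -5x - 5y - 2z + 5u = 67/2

Row-reduce the augmented matrix:
R1 ← R1 / (-3).
R2 ← R2 + 1·R1.
R4 ← R4 + 5·R1.
R2 ← R2 / (-17/3).
R1 ← R1 − 1/3·R2.
R3 ← R3 − 3·R2.
R4 ← R4 + 10/3·R2.
R3 ← R3 / (-47/17).
R1 ← R1 + 9/17·R3.
R2 ← R2 − 10/17·R3.
R4 ← R4 + 29/17·R3.
R4 ← R4 / (157/47).
R1 ← R1 − 39/47·R4.
R2 ← R2 + 59/47·R4.
R3 ← R3 − 11/47·R4.
Reading off the reduced rows gives x = -3, y = -7/3, z = 1/3, u = 3/2.

x = -3, y = -7/3, z = 1/3, u = 3/2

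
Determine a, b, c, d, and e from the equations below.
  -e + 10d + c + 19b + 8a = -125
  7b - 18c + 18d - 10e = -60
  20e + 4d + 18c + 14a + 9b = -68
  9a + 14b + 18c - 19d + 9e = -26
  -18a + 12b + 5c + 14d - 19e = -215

Row-reduce the augmented matrix:
R1 ← R1 / (8).
R3 ← R3 − 14·R1.
R4 ← R4 − 9·R1.
R5 ← R5 + 18·R1.
R2 ← R2 / (7).
R1 ← R1 − 19/8·R2.
R3 ← R3 + 97/4·R2.
R4 ← R4 + 59/8·R2.
R5 ← R5 − 219/4·R2.
R3 ← R3 / (-1291/28).
R1 ← R1 − 349/56·R3.
R2 ← R2 + 18/7·R3.
R4 ← R4 + 117/56·R3.
R5 ← R5 − 4145/28·R3.
R4 ← R4 / (-17428/1291).
R1 ← R1 − 2255/1291·R4.
R2 ← R2 + 198/1291·R4.
R3 ← R3 + 1368/1291·R4.
R5 ← R5 − 67880/1291·R4.
R5 ← R5 / (70780/4357).
R1 ← R1 − 6743/4357·R5.
R2 ← R2 + 3100/4357·R5.
R3 ← R3 − 1159/4357·R5.
R4 ← R4 + 56/4357·R5.
Reading off the reduced rows gives a = 4, b = -6, c = -3, d = -4, e = 0.

a = 4, b = -6, c = -3, d = -4, e = 0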